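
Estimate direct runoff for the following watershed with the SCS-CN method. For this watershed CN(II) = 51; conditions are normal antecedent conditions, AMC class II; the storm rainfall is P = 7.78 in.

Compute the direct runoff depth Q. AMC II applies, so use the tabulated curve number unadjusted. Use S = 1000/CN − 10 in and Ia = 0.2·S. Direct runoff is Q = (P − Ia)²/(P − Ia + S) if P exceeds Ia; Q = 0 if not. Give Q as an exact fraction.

Q = 223173721/100569450 in ≈ 2.219 in

AMC II — tabulated CN = 51 applies directly.
Retention S: 1000/CN − 10 with CN=51.000 → S = 490/51 ≈ 9.608 in
Ia = 0.2S: 0.2·9.608 = 1.922 in (exactly 98/51)
Excess rainfall: 7.780 − 1.922 = 5.858 in; P > Ia so Q > 0
Runoff Q = (P−Ia)²/(P−Ia+S) = (5.858)²/(5.858+9.608) = 223173721/100569450 ≈ 2.219 in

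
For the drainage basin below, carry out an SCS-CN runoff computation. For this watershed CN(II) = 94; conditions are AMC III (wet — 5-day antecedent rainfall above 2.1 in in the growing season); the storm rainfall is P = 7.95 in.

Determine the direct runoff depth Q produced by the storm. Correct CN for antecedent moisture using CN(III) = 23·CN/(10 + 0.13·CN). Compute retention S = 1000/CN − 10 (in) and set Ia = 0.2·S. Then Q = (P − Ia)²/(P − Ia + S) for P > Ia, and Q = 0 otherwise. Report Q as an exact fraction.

Q = 3236813449/424422220 in ≈ 7.626 in

Wet (AMC III): CN(III) = 23·94/(10 + 0.13·94) = 2162/(1111/50) = 108100/1111 ≈ 97.300
S = 1000/(108100/1111) − 10 = 300/1081 in ≈ 0.278 in
Initial abstraction Ia = S/5 = (300/1081)/5 = 60/1081 ≈ 0.056 in
P − Ia = 7.950 − 0.056 = 170679/21620 ≈ 7.894 in (> 0, runoff occurs)
Q: (170679/21620)² ÷ (176679/21620) = 3236813449/424422220 in (≈ 7.626 in)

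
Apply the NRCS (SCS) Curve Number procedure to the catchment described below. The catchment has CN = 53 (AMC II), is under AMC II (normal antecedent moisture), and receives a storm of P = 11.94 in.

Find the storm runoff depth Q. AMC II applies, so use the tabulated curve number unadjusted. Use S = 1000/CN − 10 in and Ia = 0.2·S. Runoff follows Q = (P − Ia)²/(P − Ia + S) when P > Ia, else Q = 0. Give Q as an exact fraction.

AMC II — tabulated CN = 53 applies directly.
S = 1000/53 − 10 = 470/53 in ≈ 8.868 in
Ia = 0.2·(470/53) = 94/53 in ≈ 1.774 in
P − Ia = 11.940 − 1.774 = 26941/2650 ≈ 10.166 in (> 0, runoff occurs)
Runoff Q = (P−Ia)²/(P−Ia+S) = (10.166)²/(10.166+8.868) = 725817481/133668650 ≈ 5.430 in

Q = 725817481/133668650 in ≈ 5.430 in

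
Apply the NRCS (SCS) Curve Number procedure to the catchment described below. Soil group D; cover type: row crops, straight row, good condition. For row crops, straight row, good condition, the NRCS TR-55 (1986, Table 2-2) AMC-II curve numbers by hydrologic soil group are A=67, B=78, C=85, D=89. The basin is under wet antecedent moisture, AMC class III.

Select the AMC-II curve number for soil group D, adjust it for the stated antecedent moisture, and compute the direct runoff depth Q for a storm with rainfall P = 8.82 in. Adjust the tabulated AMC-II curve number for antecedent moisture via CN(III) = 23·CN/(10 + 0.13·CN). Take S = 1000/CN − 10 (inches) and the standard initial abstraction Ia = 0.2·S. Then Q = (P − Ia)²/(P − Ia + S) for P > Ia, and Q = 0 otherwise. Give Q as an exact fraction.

NRCS table: row crops, straight row, good condition, soil group D → CN(II) = 89
Adjust CN=89 to AMC III: 23·89/(10 + 0.13·89) → 2047 ÷ (2157/100) = 204700/2157 ≈ 94.900
Max retention: S = 1000/(204700/2157) − 10 = 1100/2047 in (≈ 0.537 in)
Ia = 0.2S: 0.2·0.537 = 0.107 in (exactly 220/2047)
Since P=8.820 > Ia=0.107: effective rainfall P−Ia = 891727/102350 in
Q = (891727/102350)²/((891727/102350) + 1100/2047) = (795177042529/10475522500)/(946727/102350) = 795177042529/96897508450 in ≈ 8.206 in

Q = 795177042529/96897508450 in ≈ 8.206 in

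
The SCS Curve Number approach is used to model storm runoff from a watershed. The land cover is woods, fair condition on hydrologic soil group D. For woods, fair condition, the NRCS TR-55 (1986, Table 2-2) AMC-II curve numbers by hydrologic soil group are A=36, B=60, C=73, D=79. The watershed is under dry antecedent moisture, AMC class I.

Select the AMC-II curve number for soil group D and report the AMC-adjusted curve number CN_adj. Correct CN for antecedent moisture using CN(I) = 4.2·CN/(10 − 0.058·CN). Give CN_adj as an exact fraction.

CN_adj = 7900/129 ≈ 61.240

NRCS table: woods, fair condition, soil group D → CN(II) = 79
Adjust CN=79 to AMC I: 4.2·79/(10 − 0.058·79) → (1659/5) ÷ (2709/500) = 7900/129 ≈ 61.240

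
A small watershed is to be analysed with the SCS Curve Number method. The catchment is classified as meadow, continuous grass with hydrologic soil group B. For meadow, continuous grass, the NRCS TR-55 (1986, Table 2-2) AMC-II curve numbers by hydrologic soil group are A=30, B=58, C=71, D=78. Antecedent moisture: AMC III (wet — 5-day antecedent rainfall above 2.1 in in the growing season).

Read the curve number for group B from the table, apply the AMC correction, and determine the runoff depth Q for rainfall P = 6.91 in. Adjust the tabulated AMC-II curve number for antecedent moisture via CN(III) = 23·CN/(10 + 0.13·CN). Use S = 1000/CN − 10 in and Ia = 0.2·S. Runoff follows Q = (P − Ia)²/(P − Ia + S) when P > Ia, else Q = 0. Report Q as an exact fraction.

NRCS table: meadow, continuous grass, soil group B → CN(II) = 58
Adjust CN=58 to AMC III: 23·58/(10 + 0.13·58) → 1334 ÷ (877/50) = 66700/877 ≈ 76.055
Max retention: S = 1000/(66700/877) − 10 = 2100/667 in (≈ 3.148 in)
Ia = 0.2·(2100/667) = 420/667 in ≈ 0.630 in
Excess rainfall: 6.910 − 0.630 = 6.280 in; P > Ia so Q > 0
Q: (418897/66700)² ÷ (628897/66700) = 175474696609/41947429900 in (≈ 4.183 in)

Q = 175474696609/41947429900 in ≈ 4.183 in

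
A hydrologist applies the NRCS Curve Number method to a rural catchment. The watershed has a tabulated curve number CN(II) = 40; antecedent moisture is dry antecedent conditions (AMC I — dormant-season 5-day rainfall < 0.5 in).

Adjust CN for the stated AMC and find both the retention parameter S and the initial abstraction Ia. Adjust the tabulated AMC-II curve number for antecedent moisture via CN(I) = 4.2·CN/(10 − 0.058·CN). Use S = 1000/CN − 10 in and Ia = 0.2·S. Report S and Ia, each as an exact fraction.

S = 250/7 in ≈ 35.714 in; Ia = 50/7 in ≈ 7.143 in

Adjust CN=40 to AMC I: 4.2·40/(10 − 0.058·40) → 168 ÷ (192/25) = 175/8 ≈ 21.875
Max retention: S = 1000/(175/8) − 10 = 250/7 in (≈ 35.714 in)
Ia = 0.2S: 0.2·35.714 = 7.143 in (exactly 50/7)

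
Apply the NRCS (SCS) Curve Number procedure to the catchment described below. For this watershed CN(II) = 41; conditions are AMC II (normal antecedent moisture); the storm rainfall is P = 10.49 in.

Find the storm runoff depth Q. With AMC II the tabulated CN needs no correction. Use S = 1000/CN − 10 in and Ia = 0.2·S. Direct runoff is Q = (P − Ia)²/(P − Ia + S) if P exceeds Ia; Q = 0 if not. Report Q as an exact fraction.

Q = 974001681/369856900 in ≈ 2.633 in

Average conditions: CN = 41 (no AMC adjustment).
Max retention: S = 1000/41 − 10 = 590/41 in (≈ 14.390 in)
Initial abstraction Ia = S/5 = (590/41)/5 = 118/41 ≈ 2.878 in
Excess rainfall: 10.490 − 2.878 = 7.612 in; P > Ia so Q > 0
Q = (31209/4100)²/((31209/4100) + 590/41) = (974001681/16810000)/(90209/4100) = 974001681/369856900 in ≈ 2.633 in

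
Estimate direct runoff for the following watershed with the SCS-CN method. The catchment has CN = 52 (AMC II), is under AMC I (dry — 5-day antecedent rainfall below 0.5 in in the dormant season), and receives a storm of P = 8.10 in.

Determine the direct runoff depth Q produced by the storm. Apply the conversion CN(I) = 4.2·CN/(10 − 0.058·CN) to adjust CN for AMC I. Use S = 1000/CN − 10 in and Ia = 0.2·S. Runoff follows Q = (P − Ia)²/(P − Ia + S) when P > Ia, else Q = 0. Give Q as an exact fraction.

Q = 11363641/21267610 in ≈ 0.534 in

Dry (AMC I): CN(I) = 4.2·52/(10 − 0.058·52) = (1092/5)/(873/125) = 9100/291 ≈ 31.271
Retention S: 1000/CN − 10 with CN=31.271 → S = 2000/91 ≈ 21.978 in
Initial abstraction Ia = S/5 = (2000/91)/5 = 400/91 ≈ 4.396 in
Since P=8.100 > Ia=4.396: effective rainfall P−Ia = 3371/910 in
Q: (3371/910)² ÷ (23371/910) = 11363641/21267610 in (≈ 0.534 in)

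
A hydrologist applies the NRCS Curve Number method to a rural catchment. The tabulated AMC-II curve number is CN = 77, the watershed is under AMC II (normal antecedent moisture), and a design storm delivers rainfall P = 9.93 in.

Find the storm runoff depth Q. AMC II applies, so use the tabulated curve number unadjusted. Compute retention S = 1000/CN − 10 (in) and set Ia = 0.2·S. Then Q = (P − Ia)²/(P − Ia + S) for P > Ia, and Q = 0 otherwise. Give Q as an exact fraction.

CN(II) = 77; AMC II needs no correction.
Retention S: 1000/CN − 10 with CN=77.000 → S = 230/77 ≈ 2.987 in
Initial abstraction Ia = S/5 = (230/77)/5 = 46/77 ≈ 0.597 in
Since P=9.930 > Ia=0.597: effective rainfall P−Ia = 71861/7700 in
Q = (71861/7700)²/((71861/7700) + 230/77) = (5164003321/59290000)/(94861/7700) = 5164003321/730429700 in ≈ 7.070 in

Q = 5164003321/730429700 in ≈ 7.070 in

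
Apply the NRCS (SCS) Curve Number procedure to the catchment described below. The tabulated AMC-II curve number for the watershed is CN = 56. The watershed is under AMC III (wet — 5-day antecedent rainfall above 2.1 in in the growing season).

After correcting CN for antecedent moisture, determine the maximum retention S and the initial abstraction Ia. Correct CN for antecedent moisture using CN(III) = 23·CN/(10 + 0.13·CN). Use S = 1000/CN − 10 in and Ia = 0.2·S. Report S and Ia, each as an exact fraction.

Wet (AMC III): CN(III) = 23·56/(10 + 0.13·56) = 1288/(432/25) = 4025/54 ≈ 74.537
S = 1000/(4025/54) − 10 = 550/161 in ≈ 3.416 in
Initial abstraction Ia = S/5 = (550/161)/5 = 110/161 ≈ 0.683 in

S = 550/161 in ≈ 3.416 in; Ia = 110/161 in ≈ 0.683 in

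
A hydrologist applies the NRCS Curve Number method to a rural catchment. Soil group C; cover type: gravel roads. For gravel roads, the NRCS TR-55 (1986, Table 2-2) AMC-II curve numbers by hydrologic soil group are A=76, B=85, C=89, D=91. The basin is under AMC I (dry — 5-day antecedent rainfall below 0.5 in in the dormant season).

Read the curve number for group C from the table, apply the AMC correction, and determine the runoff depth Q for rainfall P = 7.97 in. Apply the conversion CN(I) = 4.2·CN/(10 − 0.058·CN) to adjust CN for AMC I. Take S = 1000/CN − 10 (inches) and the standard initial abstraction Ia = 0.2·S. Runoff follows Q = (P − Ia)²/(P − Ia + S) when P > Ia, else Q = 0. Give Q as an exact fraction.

NRCS table: gravel roads, soil group C → CN(II) = 89
Dry (AMC I): CN(I) = 4.2·89/(10 − 0.058·89) = (1869/5)/(2419/500) = 186900/2419 ≈ 77.263
Retention S: 1000/CN − 10 with CN=77.263 → S = 5500/1869 ≈ 2.943 in
Initial abstraction Ia = S/5 = (5500/1869)/5 = 1100/1869 ≈ 0.589 in
P − Ia = 7.970 − 0.589 = 1379593/186900 ≈ 7.381 in (> 0, runoff occurs)
Runoff Q = (P−Ia)²/(P−Ia+S) = (7.381)²/(7.381+2.943) = 1903276845649/360640931700 ≈ 5.277 in

Q = 1903276845649/360640931700 in ≈ 5.277 in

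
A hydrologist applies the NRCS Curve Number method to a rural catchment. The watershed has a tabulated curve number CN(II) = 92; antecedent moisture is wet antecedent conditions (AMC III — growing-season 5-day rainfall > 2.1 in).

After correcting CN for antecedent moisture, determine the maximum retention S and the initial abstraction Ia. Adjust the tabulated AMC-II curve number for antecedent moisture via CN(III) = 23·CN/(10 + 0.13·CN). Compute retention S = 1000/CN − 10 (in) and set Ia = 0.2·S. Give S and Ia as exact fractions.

Adjust CN=92 to AMC III: 23·92/(10 + 0.13·92) → 2116 ÷ (549/25) = 52900/549 ≈ 96.357
S = 1000/(52900/549) − 10 = 200/529 in ≈ 0.378 in
Ia = 0.2S: 0.2·0.378 = 0.076 in (exactly 40/529)

S = 200/529 in ≈ 0.378 in; Ia = 40/529 in ≈ 0.076 in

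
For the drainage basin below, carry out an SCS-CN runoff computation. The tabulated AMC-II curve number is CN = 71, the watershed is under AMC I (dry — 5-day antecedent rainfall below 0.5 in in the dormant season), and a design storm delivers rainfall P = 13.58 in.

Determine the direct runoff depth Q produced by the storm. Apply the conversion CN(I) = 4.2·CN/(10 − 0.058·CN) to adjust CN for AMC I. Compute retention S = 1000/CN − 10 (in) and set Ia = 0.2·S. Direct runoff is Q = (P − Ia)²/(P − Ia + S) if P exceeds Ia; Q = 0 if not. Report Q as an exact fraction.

Adjust CN=71 to AMC I: 4.2·71/(10 − 0.058·71) → (1491/5) ÷ (2941/500) = 149100/2941 ≈ 50.697
Retention S: 1000/CN − 10 with CN=50.697 → S = 14500/1491 ≈ 9.725 in
Ia = 0.2·(14500/1491) = 2900/1491 in ≈ 1.945 in
Since P=13.580 > Ia=1.945: effective rainfall P−Ia = 867389/74550 in
Runoff Q = (P−Ia)²/(P−Ia+S) = (11.635)²/(11.635+9.725) = 752363677321/118712599950 ≈ 6.338 in

Q = 752363677321/118712599950 in ≈ 6.338 in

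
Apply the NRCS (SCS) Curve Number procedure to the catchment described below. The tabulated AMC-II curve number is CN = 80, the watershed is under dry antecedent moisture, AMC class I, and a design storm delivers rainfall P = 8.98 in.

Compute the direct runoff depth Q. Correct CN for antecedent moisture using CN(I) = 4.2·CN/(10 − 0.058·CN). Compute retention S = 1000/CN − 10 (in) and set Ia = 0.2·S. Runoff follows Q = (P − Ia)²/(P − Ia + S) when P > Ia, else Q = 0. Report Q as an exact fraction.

Q = 66896041/15150450 in ≈ 4.415 in

Dry (AMC I): CN(I) = 4.2·80/(10 − 0.058·80) = 336/(134/25) = 4200/67 ≈ 62.687
Max retention: S = 1000/(4200/67) − 10 = 125/21 in (≈ 5.952 in)
Ia = 0.2S: 0.2·5.952 = 1.190 in (exactly 25/21)
Excess rainfall: 8.980 − 1.190 = 7.790 in; P > Ia so Q > 0
Q: (8179/1050)² ÷ (14429/1050) = 66896041/15150450 in (≈ 4.415 in)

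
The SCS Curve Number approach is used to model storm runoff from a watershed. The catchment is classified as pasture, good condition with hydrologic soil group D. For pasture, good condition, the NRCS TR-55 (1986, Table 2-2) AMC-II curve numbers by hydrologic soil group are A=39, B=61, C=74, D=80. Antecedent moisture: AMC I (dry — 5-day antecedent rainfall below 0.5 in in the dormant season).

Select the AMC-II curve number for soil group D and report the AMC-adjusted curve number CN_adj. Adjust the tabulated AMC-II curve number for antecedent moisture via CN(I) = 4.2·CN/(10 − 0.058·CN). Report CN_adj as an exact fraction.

NRCS table: pasture, good condition, soil group D → CN(II) = 80
Adjust CN=80 to AMC I: 4.2·80/(10 − 0.058·80) → 336 ÷ (134/25) = 4200/67 ≈ 62.687

CN_adj = 4200/67 ≈ 62.687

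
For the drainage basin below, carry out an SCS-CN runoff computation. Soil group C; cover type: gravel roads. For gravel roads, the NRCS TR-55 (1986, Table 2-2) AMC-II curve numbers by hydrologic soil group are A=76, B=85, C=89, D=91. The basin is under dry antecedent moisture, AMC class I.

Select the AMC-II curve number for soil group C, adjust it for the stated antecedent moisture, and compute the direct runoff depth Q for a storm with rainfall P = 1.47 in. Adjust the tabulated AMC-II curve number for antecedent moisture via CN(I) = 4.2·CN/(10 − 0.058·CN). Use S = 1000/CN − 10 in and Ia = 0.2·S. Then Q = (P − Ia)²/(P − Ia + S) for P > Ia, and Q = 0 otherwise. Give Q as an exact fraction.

Q = 27140256049/133585466700 in ≈ 0.203 in

NRCS table: gravel roads, soil group C → CN(II) = 89
Dry (AMC I): CN(I) = 4.2·89/(10 − 0.058·89) = (1869/5)/(2419/500) = 186900/2419 ≈ 77.263
S = 1000/(186900/2419) − 10 = 5500/1869 in ≈ 2.943 in
Ia = 0.2S: 0.2·2.943 = 0.589 in (exactly 1100/1869)
Excess rainfall: 1.470 − 0.589 = 0.881 in; P > Ia so Q > 0
Q: (164743/186900)² ÷ (714743/186900) = 27140256049/133585466700 in (≈ 0.203 in)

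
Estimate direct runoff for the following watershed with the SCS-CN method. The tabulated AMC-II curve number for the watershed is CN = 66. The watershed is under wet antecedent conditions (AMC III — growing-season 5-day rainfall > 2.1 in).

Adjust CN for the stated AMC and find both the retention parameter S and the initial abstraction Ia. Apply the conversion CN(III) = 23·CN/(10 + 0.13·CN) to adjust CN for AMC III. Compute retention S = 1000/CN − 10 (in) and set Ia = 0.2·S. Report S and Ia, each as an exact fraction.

S = 1700/759 in ≈ 2.240 in; Ia = 340/759 in ≈ 0.448 in

Adjust CN=66 to AMC III: 23·66/(10 + 0.13·66) → 1518 ÷ (929/50) = 75900/929 ≈ 81.701
S = 1000/(75900/929) − 10 = 1700/759 in ≈ 2.240 in
Ia = 0.2·(1700/759) = 340/759 in ≈ 0.448 in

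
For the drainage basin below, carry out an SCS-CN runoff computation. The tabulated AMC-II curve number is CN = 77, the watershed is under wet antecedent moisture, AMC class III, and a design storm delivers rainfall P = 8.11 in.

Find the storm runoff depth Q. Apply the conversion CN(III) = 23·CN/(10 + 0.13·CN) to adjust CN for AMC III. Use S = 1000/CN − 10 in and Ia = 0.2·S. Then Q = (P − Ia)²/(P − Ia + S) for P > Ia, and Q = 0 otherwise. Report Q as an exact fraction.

Q = 3653839809/542441900 in ≈ 6.736 in

CN(III) from CN(II)=77: (23·77)/(10 + 0.13·77) = 7700/87 ≈ 88.506
Max retention: S = 1000/(7700/87) − 10 = 100/77 in (≈ 1.299 in)
Ia = 0.2S: 0.2·1.299 = 0.260 in (exactly 20/77)
Excess rainfall: 8.110 − 0.260 = 7.850 in; P > Ia so Q > 0
Q: (60447/7700)² ÷ (70447/7700) = 3653839809/542441900 in (≈ 6.736 in)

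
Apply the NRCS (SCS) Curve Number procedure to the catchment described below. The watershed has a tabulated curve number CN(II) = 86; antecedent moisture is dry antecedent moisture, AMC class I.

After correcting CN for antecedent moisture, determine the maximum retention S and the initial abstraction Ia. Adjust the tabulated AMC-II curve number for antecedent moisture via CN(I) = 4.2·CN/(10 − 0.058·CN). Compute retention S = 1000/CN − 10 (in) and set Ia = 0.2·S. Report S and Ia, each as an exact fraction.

CN(I) from CN(II)=86: (4.2·86)/(10 − 0.058·86) = 12900/179 ≈ 72.067
S = 1000/(12900/179) − 10 = 500/129 in ≈ 3.876 in
Initial abstraction Ia = S/5 = (500/129)/5 = 100/129 ≈ 0.775 in

S = 500/129 in ≈ 3.876 in; Ia = 100/129 in ≈ 0.775 in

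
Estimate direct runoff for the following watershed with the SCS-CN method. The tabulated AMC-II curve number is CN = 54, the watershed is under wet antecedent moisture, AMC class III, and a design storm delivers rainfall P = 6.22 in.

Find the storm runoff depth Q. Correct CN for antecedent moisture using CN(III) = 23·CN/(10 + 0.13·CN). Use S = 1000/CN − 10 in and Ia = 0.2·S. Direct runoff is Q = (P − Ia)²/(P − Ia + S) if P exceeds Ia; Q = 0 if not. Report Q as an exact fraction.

CN(III) from CN(II)=54: (23·54)/(10 + 0.13·54) = 2700/37 ≈ 72.973
Retention S: 1000/CN − 10 with CN=72.973 → S = 100/27 ≈ 3.704 in
Ia = 0.2S: 0.2·3.704 = 0.741 in (exactly 20/27)
P − Ia = 6.220 − 0.741 = 7397/1350 ≈ 5.479 in (> 0, runoff occurs)
Runoff Q = (P−Ia)²/(P−Ia+S) = (5.479)²/(5.479+3.704) = 54715609/16735950 ≈ 3.269 in

Q = 54715609/16735950 in ≈ 3.269 in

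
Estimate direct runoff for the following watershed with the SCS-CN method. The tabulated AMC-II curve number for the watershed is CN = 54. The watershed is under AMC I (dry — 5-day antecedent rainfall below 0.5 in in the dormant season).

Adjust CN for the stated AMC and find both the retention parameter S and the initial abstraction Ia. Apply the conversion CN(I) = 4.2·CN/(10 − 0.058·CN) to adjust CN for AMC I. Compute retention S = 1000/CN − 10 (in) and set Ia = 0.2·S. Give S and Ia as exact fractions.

Dry (AMC I): CN(I) = 4.2·54/(10 − 0.058·54) = (1134/5)/(1717/250) = 56700/1717 ≈ 33.023
Retention S: 1000/CN − 10 with CN=33.023 → S = 11500/567 ≈ 20.282 in
Initial abstraction Ia = S/5 = (11500/567)/5 = 2300/567 ≈ 4.056 in

S = 11500/567 in ≈ 20.282 in; Ia = 2300/567 in ≈ 4.056 in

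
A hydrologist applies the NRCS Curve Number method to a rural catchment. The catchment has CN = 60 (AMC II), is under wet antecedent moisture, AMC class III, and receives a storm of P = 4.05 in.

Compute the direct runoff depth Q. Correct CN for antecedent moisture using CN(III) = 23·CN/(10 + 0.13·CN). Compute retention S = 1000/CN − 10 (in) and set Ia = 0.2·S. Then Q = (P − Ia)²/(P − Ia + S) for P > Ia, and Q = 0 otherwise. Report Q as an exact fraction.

Wet (AMC III): CN(III) = 23·60/(10 + 0.13·60) = 1380/(89/5) = 6900/89 ≈ 77.528
S = 1000/(6900/89) − 10 = 200/69 in ≈ 2.899 in
Initial abstraction Ia = S/5 = (200/69)/5 = 40/69 ≈ 0.580 in
Since P=4.050 > Ia=0.580: effective rainfall P−Ia = 4789/1380 in
Q: (4789/1380)² ÷ (8789/1380) = 22934521/12128820 in (≈ 1.891 in)

Q = 22934521/12128820 in ≈ 1.891 in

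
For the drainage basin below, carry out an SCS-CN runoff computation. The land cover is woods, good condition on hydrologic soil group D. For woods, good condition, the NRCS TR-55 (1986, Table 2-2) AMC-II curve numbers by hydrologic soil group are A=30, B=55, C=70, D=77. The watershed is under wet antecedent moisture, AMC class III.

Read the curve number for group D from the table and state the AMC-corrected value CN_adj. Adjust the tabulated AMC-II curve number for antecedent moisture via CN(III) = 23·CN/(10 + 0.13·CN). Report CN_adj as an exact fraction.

CN_adj = 7700/87 ≈ 88.506

NRCS table: woods, good condition, soil group D → CN(II) = 77
CN(III) from CN(II)=77: (23·77)/(10 + 0.13·77) = 7700/87 ≈ 88.506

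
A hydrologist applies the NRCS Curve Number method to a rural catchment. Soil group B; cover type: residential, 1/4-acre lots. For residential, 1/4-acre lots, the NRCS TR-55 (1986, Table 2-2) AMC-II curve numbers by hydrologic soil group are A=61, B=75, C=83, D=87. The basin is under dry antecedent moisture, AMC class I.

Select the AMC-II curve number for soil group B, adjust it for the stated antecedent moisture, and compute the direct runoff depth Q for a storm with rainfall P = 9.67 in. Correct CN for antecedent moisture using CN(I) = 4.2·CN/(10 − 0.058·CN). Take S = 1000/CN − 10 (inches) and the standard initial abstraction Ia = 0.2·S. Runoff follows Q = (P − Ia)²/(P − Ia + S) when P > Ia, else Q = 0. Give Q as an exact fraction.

Q = 2592948241/635802300 in ≈ 4.078 in

NRCS table: residential, 1/4-acre lots, soil group B → CN(II) = 75
Adjust CN=75 to AMC I: 4.2·75/(10 − 0.058·75) → 315 ÷ (113/20) = 6300/113 ≈ 55.752
Retention S: 1000/CN − 10 with CN=55.752 → S = 500/63 ≈ 7.937 in
Initial abstraction Ia = S/5 = (500/63)/5 = 100/63 ≈ 1.587 in
Since P=9.670 > Ia=1.587: effective rainfall P−Ia = 50921/6300 in
Q: (50921/6300)² ÷ (100921/6300) = 2592948241/635802300 in (≈ 4.078 in)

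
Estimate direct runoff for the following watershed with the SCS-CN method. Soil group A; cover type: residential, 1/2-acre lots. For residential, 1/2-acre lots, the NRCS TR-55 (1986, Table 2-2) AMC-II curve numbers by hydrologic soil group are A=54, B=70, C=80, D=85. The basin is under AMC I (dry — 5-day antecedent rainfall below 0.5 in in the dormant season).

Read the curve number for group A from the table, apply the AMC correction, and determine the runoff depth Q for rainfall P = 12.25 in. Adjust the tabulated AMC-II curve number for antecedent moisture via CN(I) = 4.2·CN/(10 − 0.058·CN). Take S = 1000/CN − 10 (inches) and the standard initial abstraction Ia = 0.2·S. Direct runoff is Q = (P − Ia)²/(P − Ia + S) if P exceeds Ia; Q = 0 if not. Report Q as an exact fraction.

NRCS table: residential, 1/2-acre lots, soil group A → CN(II) = 54
CN(I) from CN(II)=54: (4.2·54)/(10 − 0.058·54) = 56700/1717 ≈ 33.023
S = 1000/(56700/1717) − 10 = 11500/567 in ≈ 20.282 in
Ia = 0.2·(11500/567) = 2300/567 in ≈ 4.056 in
Excess rainfall: 12.250 − 4.056 = 8.194 in; P > Ia so Q > 0
Runoff Q = (P−Ia)²/(P−Ia+S) = (8.194)²/(8.194+20.282) = 345327889/146474244 ≈ 2.358 in

Q = 345327889/146474244 in ≈ 2.358 in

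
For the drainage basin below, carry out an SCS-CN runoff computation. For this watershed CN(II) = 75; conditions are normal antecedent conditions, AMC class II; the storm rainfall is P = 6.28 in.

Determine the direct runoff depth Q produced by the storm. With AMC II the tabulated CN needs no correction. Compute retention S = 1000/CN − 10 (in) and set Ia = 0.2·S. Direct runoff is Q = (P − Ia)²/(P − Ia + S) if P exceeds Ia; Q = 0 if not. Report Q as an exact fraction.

Q = 177241/50325 in ≈ 3.522 in

AMC II — tabulated CN = 75 applies directly.
Max retention: S = 1000/75 − 10 = 10/3 in (≈ 3.333 in)
Ia = 0.2S: 0.2·3.333 = 0.667 in (exactly 2/3)
Excess rainfall: 6.280 − 0.667 = 5.613 in; P > Ia so Q > 0
Runoff Q = (P−Ia)²/(P−Ia+S) = (5.613)²/(5.613+3.333) = 177241/50325 ≈ 3.522 in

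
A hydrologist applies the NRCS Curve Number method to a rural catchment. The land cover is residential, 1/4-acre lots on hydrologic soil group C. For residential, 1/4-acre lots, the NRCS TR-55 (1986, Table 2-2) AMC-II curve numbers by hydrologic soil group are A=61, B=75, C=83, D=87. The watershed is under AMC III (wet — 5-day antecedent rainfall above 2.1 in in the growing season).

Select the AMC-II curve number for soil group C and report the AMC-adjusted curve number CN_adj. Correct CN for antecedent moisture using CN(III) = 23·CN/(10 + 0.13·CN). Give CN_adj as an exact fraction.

NRCS table: residential, 1/4-acre lots, soil group C → CN(II) = 83
Adjust CN=83 to AMC III: 23·83/(10 + 0.13·83) → 1909 ÷ (2079/100) = 190900/2079 ≈ 91.823

CN_adj = 190900/2079 ≈ 91.823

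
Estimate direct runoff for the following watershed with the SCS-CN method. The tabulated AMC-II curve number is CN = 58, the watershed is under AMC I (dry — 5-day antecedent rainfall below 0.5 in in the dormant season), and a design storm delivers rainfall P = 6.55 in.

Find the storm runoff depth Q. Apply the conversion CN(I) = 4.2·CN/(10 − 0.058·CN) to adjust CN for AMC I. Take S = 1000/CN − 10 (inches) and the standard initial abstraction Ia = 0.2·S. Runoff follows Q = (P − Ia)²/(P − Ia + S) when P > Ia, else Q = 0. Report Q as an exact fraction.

Adjust CN=58 to AMC I: 4.2·58/(10 − 0.058·58) → (1218/5) ÷ (1659/250) = 2900/79 ≈ 36.709
Max retention: S = 1000/(2900/79) − 10 = 500/29 in (≈ 17.241 in)
Ia = 0.2S: 0.2·17.241 = 3.448 in (exactly 100/29)
Since P=6.550 > Ia=3.448: effective rainfall P−Ia = 1799/580 in
Q: (1799/580)² ÷ (11799/580) = 3236401/6843420 in (≈ 0.473 in)

Q = 3236401/6843420 in ≈ 0.473 in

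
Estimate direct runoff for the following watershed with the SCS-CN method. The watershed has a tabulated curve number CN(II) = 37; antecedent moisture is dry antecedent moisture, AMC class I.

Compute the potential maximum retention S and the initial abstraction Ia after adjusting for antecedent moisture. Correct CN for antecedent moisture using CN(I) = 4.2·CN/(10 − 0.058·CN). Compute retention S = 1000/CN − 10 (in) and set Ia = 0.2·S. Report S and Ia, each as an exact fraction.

S = 1500/37 in ≈ 40.541 in; Ia = 300/37 in ≈ 8.108 in

Adjust CN=37 to AMC I: 4.2·37/(10 − 0.058·37) → (777/5) ÷ (3927/500) = 3700/187 ≈ 19.786
S = 1000/(3700/187) − 10 = 1500/37 in ≈ 40.541 in
Ia = 0.2S: 0.2·40.541 = 8.108 in (exactly 300/37)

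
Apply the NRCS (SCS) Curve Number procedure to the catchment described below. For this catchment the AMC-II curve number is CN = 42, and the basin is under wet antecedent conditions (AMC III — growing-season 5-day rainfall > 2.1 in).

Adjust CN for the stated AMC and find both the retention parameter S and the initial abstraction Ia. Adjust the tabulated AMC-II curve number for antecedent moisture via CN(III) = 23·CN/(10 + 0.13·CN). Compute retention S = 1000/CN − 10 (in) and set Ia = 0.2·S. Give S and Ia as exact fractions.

Adjust CN=42 to AMC III: 23·42/(10 + 0.13·42) → 966 ÷ (773/50) = 48300/773 ≈ 62.484
S = 1000/(48300/773) − 10 = 2900/483 in ≈ 6.004 in
Ia = 0.2·(2900/483) = 580/483 in ≈ 1.201 in

S = 2900/483 in ≈ 6.004 in; Ia = 580/483 in ≈ 1.201 in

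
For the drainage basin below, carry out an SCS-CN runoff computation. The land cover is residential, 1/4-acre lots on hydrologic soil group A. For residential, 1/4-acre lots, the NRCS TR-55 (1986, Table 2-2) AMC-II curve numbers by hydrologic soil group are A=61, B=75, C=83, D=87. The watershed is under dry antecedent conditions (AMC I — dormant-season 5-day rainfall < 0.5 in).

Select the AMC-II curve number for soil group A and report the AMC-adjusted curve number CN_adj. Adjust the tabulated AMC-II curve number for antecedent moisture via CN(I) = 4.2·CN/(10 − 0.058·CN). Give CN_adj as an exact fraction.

CN_adj = 42700/1077 ≈ 39.647

NRCS table: residential, 1/4-acre lots, soil group A → CN(II) = 61
CN(I) from CN(II)=61: (4.2·61)/(10 − 0.058·61) = 42700/1077 ≈ 39.647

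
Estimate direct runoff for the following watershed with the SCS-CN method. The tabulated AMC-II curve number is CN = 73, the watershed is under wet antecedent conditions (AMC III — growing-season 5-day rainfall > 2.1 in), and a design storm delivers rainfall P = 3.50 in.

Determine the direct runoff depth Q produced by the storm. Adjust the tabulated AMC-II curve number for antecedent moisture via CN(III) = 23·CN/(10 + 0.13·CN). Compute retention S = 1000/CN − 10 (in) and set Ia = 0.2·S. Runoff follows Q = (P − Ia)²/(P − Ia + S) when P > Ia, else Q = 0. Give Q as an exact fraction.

Wet (AMC III): CN(III) = 23·73/(10 + 0.13·73) = 1679/(1949/100) = 167900/1949 ≈ 86.147
Retention S: 1000/CN − 10 with CN=86.147 → S = 2700/1679 ≈ 1.608 in
Ia = 0.2S: 0.2·1.608 = 0.322 in (exactly 540/1679)
Since P=3.500 > Ia=0.322: effective rainfall P−Ia = 10673/3358 in
Q = (10673/3358)²/((10673/3358) + 2700/1679) = (113912929/11276164)/(16073/3358) = 113912929/53973134 in ≈ 2.111 in

Q = 113912929/53973134 in ≈ 2.111 in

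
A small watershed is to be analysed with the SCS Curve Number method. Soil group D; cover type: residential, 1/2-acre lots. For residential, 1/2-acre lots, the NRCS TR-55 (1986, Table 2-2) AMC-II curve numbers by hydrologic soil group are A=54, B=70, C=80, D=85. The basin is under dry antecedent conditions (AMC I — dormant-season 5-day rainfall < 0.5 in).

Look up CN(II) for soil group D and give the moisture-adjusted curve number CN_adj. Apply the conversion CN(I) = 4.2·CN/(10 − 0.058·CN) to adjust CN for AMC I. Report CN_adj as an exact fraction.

NRCS table: residential, 1/2-acre lots, soil group D → CN(II) = 85
CN(I) from CN(II)=85: (4.2·85)/(10 − 0.058·85) = 11900/169 ≈ 70.414

CN_adj = 11900/169 ≈ 70.414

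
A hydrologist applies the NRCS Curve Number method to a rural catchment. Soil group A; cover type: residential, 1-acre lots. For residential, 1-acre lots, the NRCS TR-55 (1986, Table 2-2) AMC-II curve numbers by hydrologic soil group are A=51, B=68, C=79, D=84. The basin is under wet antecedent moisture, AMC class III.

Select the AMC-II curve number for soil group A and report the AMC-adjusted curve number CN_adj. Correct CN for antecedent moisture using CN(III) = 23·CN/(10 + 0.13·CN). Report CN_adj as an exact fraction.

NRCS table: residential, 1-acre lots, soil group A → CN(II) = 51
Adjust CN=51 to AMC III: 23·51/(10 + 0.13·51) → 1173 ÷ (1663/100) = 117300/1663 ≈ 70.535

CN_adj = 117300/1663 ≈ 70.535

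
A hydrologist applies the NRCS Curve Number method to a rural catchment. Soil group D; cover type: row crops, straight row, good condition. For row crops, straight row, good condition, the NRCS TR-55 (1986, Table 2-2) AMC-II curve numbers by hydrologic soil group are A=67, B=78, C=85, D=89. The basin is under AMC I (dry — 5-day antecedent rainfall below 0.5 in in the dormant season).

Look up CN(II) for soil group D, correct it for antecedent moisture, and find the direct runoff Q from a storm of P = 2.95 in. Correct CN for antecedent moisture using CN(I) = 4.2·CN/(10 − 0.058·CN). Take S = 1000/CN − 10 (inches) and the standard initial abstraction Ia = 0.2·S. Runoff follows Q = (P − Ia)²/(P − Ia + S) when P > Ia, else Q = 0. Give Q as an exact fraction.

NRCS table: row crops, straight row, good condition, soil group D → CN(II) = 89
CN(I) from CN(II)=89: (4.2·89)/(10 − 0.058·89) = 186900/2419 ≈ 77.263
Max retention: S = 1000/(186900/2419) − 10 = 5500/1869 in (≈ 2.943 in)
Ia = 0.2S: 0.2·2.943 = 0.589 in (exactly 1100/1869)
Excess rainfall: 2.950 − 0.589 = 2.361 in; P > Ia so Q > 0
Q: (88271/37380)² ÷ (198271/37380) = 7791769441/7411369980 in (≈ 1.051 in)

Q = 7791769441/7411369980 in ≈ 1.051 in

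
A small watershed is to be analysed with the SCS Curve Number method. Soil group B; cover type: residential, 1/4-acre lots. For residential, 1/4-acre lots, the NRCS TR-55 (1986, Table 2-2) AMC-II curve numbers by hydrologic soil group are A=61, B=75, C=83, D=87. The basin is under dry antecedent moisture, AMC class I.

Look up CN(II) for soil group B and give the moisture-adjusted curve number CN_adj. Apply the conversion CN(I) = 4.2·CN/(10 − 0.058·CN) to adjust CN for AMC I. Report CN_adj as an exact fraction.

NRCS table: residential, 1/4-acre lots, soil group B → CN(II) = 75
CN(I) from CN(II)=75: (4.2·75)/(10 − 0.058·75) = 6300/113 ≈ 55.752

CN_adj = 6300/113 ≈ 55.752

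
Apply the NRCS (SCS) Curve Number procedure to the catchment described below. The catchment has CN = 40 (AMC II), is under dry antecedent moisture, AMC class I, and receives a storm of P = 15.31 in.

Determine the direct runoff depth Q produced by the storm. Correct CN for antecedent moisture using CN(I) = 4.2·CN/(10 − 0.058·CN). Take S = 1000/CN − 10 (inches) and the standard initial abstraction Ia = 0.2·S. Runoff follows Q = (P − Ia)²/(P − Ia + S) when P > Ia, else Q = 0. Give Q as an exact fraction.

Adjust CN=40 to AMC I: 4.2·40/(10 − 0.058·40) → 168 ÷ (192/25) = 175/8 ≈ 21.875
Max retention: S = 1000/(175/8) − 10 = 250/7 in (≈ 35.714 in)
Ia = 0.2S: 0.2·35.714 = 7.143 in (exactly 50/7)
Excess rainfall: 15.310 − 7.143 = 8.167 in; P > Ia so Q > 0
Q: (5717/700)² ÷ (30717/700) = 32684089/21501900 in (≈ 1.520 in)

Q = 32684089/21501900 in ≈ 1.520 in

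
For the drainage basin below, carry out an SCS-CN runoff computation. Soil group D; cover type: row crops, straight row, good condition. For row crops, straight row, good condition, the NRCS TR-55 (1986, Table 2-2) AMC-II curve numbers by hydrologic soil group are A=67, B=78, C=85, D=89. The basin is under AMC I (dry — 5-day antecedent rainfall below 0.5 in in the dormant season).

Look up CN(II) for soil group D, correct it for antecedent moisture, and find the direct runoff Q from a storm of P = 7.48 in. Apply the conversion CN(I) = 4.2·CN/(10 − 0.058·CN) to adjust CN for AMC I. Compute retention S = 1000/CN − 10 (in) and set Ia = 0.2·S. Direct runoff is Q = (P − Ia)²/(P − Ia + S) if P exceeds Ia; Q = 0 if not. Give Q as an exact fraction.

NRCS table: row crops, straight row, good condition, soil group D → CN(II) = 89
CN(I) from CN(II)=89: (4.2·89)/(10 − 0.058·89) = 186900/2419 ≈ 77.263
Retention S: 1000/CN − 10 with CN=77.263 → S = 5500/1869 ≈ 2.943 in
Ia = 0.2·(5500/1869) = 1100/1869 in ≈ 0.589 in
Since P=7.480 > Ia=0.589: effective rainfall P−Ia = 322003/46725 in
Q: (322003/46725)² ÷ (459503/46725) = 9425993819/1951843425 in (≈ 4.829 in)

Q = 9425993819/1951843425 in ≈ 4.829 in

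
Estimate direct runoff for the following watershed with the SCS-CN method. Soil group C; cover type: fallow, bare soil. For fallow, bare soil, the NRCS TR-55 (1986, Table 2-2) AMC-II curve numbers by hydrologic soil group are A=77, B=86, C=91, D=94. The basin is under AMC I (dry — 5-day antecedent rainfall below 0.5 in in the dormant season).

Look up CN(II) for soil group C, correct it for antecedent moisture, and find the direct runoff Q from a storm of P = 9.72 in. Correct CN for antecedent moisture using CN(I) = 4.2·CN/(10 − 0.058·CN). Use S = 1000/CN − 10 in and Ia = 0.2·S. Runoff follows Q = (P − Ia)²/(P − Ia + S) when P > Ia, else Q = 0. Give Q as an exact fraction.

NRCS table: fallow, bare soil, soil group C → CN(II) = 91
Adjust CN=91 to AMC I: 4.2·91/(10 − 0.058·91) → (1911/5) ÷ (2361/500) = 63700/787 ≈ 80.940
S = 1000/(63700/787) − 10 = 1500/637 in ≈ 2.355 in
Ia = 0.2S: 0.2·2.355 = 0.471 in (exactly 300/637)
Since P=9.720 > Ia=0.471: effective rainfall P−Ia = 147291/15925 in
Q: (147291/15925)² ÷ (184791/15925) = 7231546227/980932225 in (≈ 7.372 in)

Q = 7231546227/980932225 in ≈ 7.372 in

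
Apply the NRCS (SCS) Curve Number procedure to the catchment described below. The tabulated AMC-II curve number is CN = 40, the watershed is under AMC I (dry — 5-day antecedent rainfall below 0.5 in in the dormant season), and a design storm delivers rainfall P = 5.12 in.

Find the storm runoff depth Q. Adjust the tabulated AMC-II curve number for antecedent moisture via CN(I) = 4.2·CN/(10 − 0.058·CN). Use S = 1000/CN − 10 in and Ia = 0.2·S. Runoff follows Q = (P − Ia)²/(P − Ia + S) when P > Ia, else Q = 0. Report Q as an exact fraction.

Dry (AMC I): CN(I) = 4.2·40/(10 − 0.058·40) = 168/(192/25) = 175/8 ≈ 21.875
Retention S: 1000/CN − 10 with CN=21.875 → S = 250/7 ≈ 35.714 in
Initial abstraction Ia = S/5 = (250/7)/5 = 50/7 ≈ 7.143 in
P = 5.120 ≤ Ia = 7.143 in: entire storm abstracted, Q = 0.

Q = 0 in ≈ 0.000 in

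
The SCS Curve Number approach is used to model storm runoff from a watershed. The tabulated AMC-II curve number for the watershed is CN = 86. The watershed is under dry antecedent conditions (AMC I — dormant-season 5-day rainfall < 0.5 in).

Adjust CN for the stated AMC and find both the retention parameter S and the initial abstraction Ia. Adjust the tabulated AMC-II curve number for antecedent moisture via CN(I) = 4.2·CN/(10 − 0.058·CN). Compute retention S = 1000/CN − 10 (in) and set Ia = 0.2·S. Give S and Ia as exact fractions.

S = 500/129 in ≈ 3.876 in; Ia = 100/129 in ≈ 0.775 in

Dry (AMC I): CN(I) = 4.2·86/(10 − 0.058·86) = (1806/5)/(1253/250) = 12900/179 ≈ 72.067
Max retention: S = 1000/(12900/179) − 10 = 500/129 in (≈ 3.876 in)
Ia = 0.2·(500/129) = 100/129 in ≈ 0.775 in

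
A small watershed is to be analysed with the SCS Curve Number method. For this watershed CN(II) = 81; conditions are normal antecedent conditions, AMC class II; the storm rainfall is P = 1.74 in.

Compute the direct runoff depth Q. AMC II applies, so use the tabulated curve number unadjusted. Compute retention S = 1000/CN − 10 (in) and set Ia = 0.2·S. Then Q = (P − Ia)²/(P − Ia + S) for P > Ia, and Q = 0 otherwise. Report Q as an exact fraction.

Average conditions: CN = 81 (no AMC adjustment).
Retention S: 1000/CN − 10 with CN=81.000 → S = 190/81 ≈ 2.346 in
Ia = 0.2S: 0.2·2.346 = 0.469 in (exactly 38/81)
P − Ia = 1.740 − 0.469 = 5147/4050 ≈ 1.271 in (> 0, runoff occurs)
Q: (5147/4050)² ÷ (14647/4050) = 26491609/59320350 in (≈ 0.447 in)

Q = 26491609/59320350 in ≈ 0.447 in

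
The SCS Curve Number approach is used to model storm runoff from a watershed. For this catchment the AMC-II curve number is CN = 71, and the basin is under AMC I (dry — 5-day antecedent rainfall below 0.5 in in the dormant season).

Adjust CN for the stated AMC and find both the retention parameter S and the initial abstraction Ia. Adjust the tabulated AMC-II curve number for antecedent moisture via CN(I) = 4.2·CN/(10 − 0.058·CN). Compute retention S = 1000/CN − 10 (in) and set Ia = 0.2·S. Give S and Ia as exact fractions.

S = 14500/1491 in ≈ 9.725 in; Ia = 2900/1491 in ≈ 1.945 in

Dry (AMC I): CN(I) = 4.2·71/(10 − 0.058·71) = (1491/5)/(2941/500) = 149100/2941 ≈ 50.697
S = 1000/(149100/2941) − 10 = 14500/1491 in ≈ 9.725 in
Ia = 0.2·(14500/1491) = 2900/1491 in ≈ 1.945 in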